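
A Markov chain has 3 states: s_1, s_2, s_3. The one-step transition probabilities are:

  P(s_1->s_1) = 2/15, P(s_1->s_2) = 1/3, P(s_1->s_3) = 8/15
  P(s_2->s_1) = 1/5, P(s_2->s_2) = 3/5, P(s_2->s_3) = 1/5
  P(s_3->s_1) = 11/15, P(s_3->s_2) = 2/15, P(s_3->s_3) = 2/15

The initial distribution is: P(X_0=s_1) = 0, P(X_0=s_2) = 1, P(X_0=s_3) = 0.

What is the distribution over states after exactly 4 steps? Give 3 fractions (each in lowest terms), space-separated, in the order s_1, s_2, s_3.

Answer: 5548/16875 6493/16875 4834/16875

Derivation:
Propagating the distribution step by step (d_{t+1} = d_t * P):
d_0 = (s_1=0, s_2=1, s_3=0)
  d_1[s_1] = 0*2/15 + 1*1/5 + 0*11/15 = 1/5
  d_1[s_2] = 0*1/3 + 1*3/5 + 0*2/15 = 3/5
  d_1[s_3] = 0*8/15 + 1*1/5 + 0*2/15 = 1/5
d_1 = (s_1=1/5, s_2=3/5, s_3=1/5)
  d_2[s_1] = 1/5*2/15 + 3/5*1/5 + 1/5*11/15 = 22/75
  d_2[s_2] = 1/5*1/3 + 3/5*3/5 + 1/5*2/15 = 34/75
  d_2[s_3] = 1/5*8/15 + 3/5*1/5 + 1/5*2/15 = 19/75
d_2 = (s_1=22/75, s_2=34/75, s_3=19/75)
  d_3[s_1] = 22/75*2/15 + 34/75*1/5 + 19/75*11/15 = 71/225
  d_3[s_2] = 22/75*1/3 + 34/75*3/5 + 19/75*2/15 = 454/1125
  d_3[s_3] = 22/75*8/15 + 34/75*1/5 + 19/75*2/15 = 316/1125
d_3 = (s_1=71/225, s_2=454/1125, s_3=316/1125)
  d_4[s_1] = 71/225*2/15 + 454/1125*1/5 + 316/1125*11/15 = 5548/16875
  d_4[s_2] = 71/225*1/3 + 454/1125*3/5 + 316/1125*2/15 = 6493/16875
  d_4[s_3] = 71/225*8/15 + 454/1125*1/5 + 316/1125*2/15 = 4834/16875
d_4 = (s_1=5548/16875, s_2=6493/16875, s_3=4834/16875)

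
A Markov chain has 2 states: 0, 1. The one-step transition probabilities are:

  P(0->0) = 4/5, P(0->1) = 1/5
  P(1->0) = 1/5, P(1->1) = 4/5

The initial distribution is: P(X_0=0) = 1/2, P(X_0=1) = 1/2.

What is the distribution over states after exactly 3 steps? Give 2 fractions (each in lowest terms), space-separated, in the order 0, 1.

Answer: 1/2 1/2

Derivation:
Propagating the distribution step by step (d_{t+1} = d_t * P):
d_0 = (0=1/2, 1=1/2)
  d_1[0] = 1/2*4/5 + 1/2*1/5 = 1/2
  d_1[1] = 1/2*1/5 + 1/2*4/5 = 1/2
d_1 = (0=1/2, 1=1/2)
  d_2[0] = 1/2*4/5 + 1/2*1/5 = 1/2
  d_2[1] = 1/2*1/5 + 1/2*4/5 = 1/2
d_2 = (0=1/2, 1=1/2)
  d_3[0] = 1/2*4/5 + 1/2*1/5 = 1/2
  d_3[1] = 1/2*1/5 + 1/2*4/5 = 1/2
d_3 = (0=1/2, 1=1/2)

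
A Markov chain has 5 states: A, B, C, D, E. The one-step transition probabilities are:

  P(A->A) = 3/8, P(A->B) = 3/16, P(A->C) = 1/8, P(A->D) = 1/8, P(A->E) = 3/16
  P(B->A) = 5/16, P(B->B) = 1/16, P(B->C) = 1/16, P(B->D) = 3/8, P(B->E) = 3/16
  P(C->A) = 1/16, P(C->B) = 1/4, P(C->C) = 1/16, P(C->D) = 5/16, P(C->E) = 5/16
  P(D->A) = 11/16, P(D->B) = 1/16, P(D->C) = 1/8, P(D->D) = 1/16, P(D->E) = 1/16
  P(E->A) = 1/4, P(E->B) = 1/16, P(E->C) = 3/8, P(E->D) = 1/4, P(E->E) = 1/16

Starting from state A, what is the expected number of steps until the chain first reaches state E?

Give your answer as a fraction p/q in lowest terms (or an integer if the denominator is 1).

Answer: 85584/15359

Derivation:
Let h_i = expected steps to first reach E from state i.
Boundary: h_E = 0.
First-step equations for the other states:
  h_A = 1 + 3/8*h_A + 3/16*h_B + 1/8*h_C + 1/8*h_D + 3/16*h_E
  h_B = 1 + 5/16*h_A + 1/16*h_B + 1/16*h_C + 3/8*h_D + 3/16*h_E
  h_C = 1 + 1/16*h_A + 1/4*h_B + 1/16*h_C + 5/16*h_D + 5/16*h_E
  h_D = 1 + 11/16*h_A + 1/16*h_B + 1/8*h_C + 1/16*h_D + 1/16*h_E

Substituting h_E = 0 and rearranging gives the linear system (I - Q) h = 1:
  [5/8, -3/16, -1/8, -1/8] . (h_A, h_B, h_C, h_D) = 1
  [-5/16, 15/16, -1/16, -3/8] . (h_A, h_B, h_C, h_D) = 1
  [-1/16, -1/4, 15/16, -5/16] . (h_A, h_B, h_C, h_D) = 1
  [-11/16, -1/16, -1/8, 15/16] . (h_A, h_B, h_C, h_D) = 1

Solving yields:
  h_A = 85584/15359
  h_B = 88208/15359
  h_C = 77392/15359
  h_D = 95344/15359

Starting state is A, so the expected hitting time is h_A = 85584/15359.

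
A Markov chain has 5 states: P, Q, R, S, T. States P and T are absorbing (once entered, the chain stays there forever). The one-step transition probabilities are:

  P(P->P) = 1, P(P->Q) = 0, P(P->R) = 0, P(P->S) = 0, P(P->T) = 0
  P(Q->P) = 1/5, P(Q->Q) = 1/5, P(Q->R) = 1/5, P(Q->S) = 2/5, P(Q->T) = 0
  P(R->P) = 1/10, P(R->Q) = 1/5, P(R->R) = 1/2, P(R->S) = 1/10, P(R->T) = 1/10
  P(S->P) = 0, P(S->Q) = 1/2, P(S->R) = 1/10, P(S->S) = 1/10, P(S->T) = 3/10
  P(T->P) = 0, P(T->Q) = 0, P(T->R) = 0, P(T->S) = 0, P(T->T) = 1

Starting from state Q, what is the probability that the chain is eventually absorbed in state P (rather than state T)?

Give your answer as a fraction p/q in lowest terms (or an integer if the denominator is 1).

Answer: 5/9

Derivation:
Let a_i = P(absorbed in P | start in state i).
Boundary conditions: a_P = 1, a_T = 0.
For each transient state i, a_i = sum_j P(i->j) * a_j:
  a_Q = 1/5*a_P + 1/5*a_Q + 1/5*a_R + 2/5*a_S + 0*a_T
  a_R = 1/10*a_P + 1/5*a_Q + 1/2*a_R + 1/10*a_S + 1/10*a_T
  a_S = 0*a_P + 1/2*a_Q + 1/10*a_R + 1/10*a_S + 3/10*a_T

Substituting a_P = 1 and a_T = 0, rearrange to (I - Q) a = r where r[i] = P(i -> P):
  [4/5, -1/5, -2/5] . (a_Q, a_R, a_S) = 1/5
  [-1/5, 1/2, -1/10] . (a_Q, a_R, a_S) = 1/10
  [-1/2, -1/10, 9/10] . (a_Q, a_R, a_S) = 0

Solving yields:
  a_Q = 5/9
  a_R = 49/99
  a_S = 4/11

Starting state is Q, so the absorption probability is a_Q = 5/9.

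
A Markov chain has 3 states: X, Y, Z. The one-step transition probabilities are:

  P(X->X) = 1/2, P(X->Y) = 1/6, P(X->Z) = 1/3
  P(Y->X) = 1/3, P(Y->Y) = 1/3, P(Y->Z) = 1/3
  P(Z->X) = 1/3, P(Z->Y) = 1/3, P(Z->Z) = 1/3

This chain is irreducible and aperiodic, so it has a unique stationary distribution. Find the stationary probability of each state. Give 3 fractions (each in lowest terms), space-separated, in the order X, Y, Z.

The stationary distribution satisfies pi = pi * P, i.e.:
  pi_X = 1/2*pi_X + 1/3*pi_Y + 1/3*pi_Z
  pi_Y = 1/6*pi_X + 1/3*pi_Y + 1/3*pi_Z
  pi_Z = 1/3*pi_X + 1/3*pi_Y + 1/3*pi_Z
with normalization: pi_X + pi_Y + pi_Z = 1.

Using the first 2 balance equations plus normalization, the linear system A*pi = b is:
  [-1/2, 1/3, 1/3] . pi = 0
  [1/6, -2/3, 1/3] . pi = 0
  [1, 1, 1] . pi = 1

Solving yields:
  pi_X = 2/5
  pi_Y = 4/15
  pi_Z = 1/3

Verification (pi * P):
  2/5*1/2 + 4/15*1/3 + 1/3*1/3 = 2/5 = pi_X  (ok)
  2/5*1/6 + 4/15*1/3 + 1/3*1/3 = 4/15 = pi_Y  (ok)
  2/5*1/3 + 4/15*1/3 + 1/3*1/3 = 1/3 = pi_Z  (ok)

Answer: 2/5 4/15 1/3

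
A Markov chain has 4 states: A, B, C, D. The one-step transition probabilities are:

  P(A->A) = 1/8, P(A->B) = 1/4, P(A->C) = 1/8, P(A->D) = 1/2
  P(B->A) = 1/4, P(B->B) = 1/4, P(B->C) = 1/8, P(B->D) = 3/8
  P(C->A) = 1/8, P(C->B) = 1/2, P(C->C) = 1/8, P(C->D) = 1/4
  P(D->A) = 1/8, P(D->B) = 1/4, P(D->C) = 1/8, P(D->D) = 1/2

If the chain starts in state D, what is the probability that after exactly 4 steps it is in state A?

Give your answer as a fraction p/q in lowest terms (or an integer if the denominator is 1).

Answer: 41/256

Derivation:
Computing P^4 by repeated multiplication:
P^1 =
  A: [1/8, 1/4, 1/8, 1/2]
  B: [1/4, 1/4, 1/8, 3/8]
  C: [1/8, 1/2, 1/8, 1/4]
  D: [1/8, 1/4, 1/8, 1/2]
P^2 =
  A: [5/32, 9/32, 1/8, 7/16]
  B: [5/32, 9/32, 1/8, 7/16]
  C: [3/16, 9/32, 1/8, 13/32]
  D: [5/32, 9/32, 1/8, 7/16]
P^3 =
  A: [41/256, 9/32, 1/8, 111/256]
  B: [41/256, 9/32, 1/8, 111/256]
  C: [41/256, 9/32, 1/8, 111/256]
  D: [41/256, 9/32, 1/8, 111/256]
P^4 =
  A: [41/256, 9/32, 1/8, 111/256]
  B: [41/256, 9/32, 1/8, 111/256]
  C: [41/256, 9/32, 1/8, 111/256]
  D: [41/256, 9/32, 1/8, 111/256]

(P^4)[D -> A] = 41/256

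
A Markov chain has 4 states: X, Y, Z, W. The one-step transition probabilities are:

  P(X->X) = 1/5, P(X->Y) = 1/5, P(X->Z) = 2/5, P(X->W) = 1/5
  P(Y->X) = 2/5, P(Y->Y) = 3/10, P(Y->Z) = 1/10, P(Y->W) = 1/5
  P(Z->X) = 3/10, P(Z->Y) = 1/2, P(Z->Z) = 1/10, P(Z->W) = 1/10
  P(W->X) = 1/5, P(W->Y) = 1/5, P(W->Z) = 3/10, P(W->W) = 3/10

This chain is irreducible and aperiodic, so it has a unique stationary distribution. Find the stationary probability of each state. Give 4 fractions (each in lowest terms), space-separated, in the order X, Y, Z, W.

The stationary distribution satisfies pi = pi * P, i.e.:
  pi_X = 1/5*pi_X + 2/5*pi_Y + 3/10*pi_Z + 1/5*pi_W
  pi_Y = 1/5*pi_X + 3/10*pi_Y + 1/2*pi_Z + 1/5*pi_W
  pi_Z = 2/5*pi_X + 1/10*pi_Y + 1/10*pi_Z + 3/10*pi_W
  pi_W = 1/5*pi_X + 1/5*pi_Y + 1/10*pi_Z + 3/10*pi_W
with normalization: pi_X + pi_Y + pi_Z + pi_W = 1.

Using the first 3 balance equations plus normalization, the linear system A*pi = b is:
  [-4/5, 2/5, 3/10, 1/5] . pi = 0
  [1/5, -7/10, 1/2, 1/5] . pi = 0
  [2/5, 1/10, -9/10, 3/10] . pi = 0
  [1, 1, 1, 1] . pi = 1

Solving yields:
  pi_X = 317/1125
  pi_Y = 334/1125
  pi_Z = 28/125
  pi_W = 74/375

Verification (pi * P):
  317/1125*1/5 + 334/1125*2/5 + 28/125*3/10 + 74/375*1/5 = 317/1125 = pi_X  (ok)
  317/1125*1/5 + 334/1125*3/10 + 28/125*1/2 + 74/375*1/5 = 334/1125 = pi_Y  (ok)
  317/1125*2/5 + 334/1125*1/10 + 28/125*1/10 + 74/375*3/10 = 28/125 = pi_Z  (ok)
  317/1125*1/5 + 334/1125*1/5 + 28/125*1/10 + 74/375*3/10 = 74/375 = pi_W  (ok)

Answer: 317/1125 334/1125 28/125 74/375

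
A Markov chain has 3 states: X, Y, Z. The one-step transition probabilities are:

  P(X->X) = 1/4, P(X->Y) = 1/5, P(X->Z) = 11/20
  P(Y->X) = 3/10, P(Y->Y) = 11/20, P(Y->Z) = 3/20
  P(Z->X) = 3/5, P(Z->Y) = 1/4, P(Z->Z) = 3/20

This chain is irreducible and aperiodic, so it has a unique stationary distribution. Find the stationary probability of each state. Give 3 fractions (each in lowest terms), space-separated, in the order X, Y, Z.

The stationary distribution satisfies pi = pi * P, i.e.:
  pi_X = 1/4*pi_X + 3/10*pi_Y + 3/5*pi_Z
  pi_Y = 1/5*pi_X + 11/20*pi_Y + 1/4*pi_Z
  pi_Z = 11/20*pi_X + 3/20*pi_Y + 3/20*pi_Z
with normalization: pi_X + pi_Y + pi_Z = 1.

Using the first 2 balance equations plus normalization, the linear system A*pi = b is:
  [-3/4, 3/10, 3/5] . pi = 0
  [1/5, -9/20, 1/4] . pi = 0
  [1, 1, 1] . pi = 1

Solving yields:
  pi_X = 23/62
  pi_Y = 41/124
  pi_Z = 37/124

Verification (pi * P):
  23/62*1/4 + 41/124*3/10 + 37/124*3/5 = 23/62 = pi_X  (ok)
  23/62*1/5 + 41/124*11/20 + 37/124*1/4 = 41/124 = pi_Y  (ok)
  23/62*11/20 + 41/124*3/20 + 37/124*3/20 = 37/124 = pi_Z  (ok)

Answer: 23/62 41/124 37/124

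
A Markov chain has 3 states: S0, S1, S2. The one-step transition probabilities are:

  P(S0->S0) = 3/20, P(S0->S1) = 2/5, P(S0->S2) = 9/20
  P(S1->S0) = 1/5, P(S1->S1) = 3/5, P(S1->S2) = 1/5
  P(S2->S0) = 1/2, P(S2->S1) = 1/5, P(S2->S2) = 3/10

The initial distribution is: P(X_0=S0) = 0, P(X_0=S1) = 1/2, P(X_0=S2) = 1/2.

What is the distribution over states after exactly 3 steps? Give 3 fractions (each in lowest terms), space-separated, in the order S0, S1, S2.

Propagating the distribution step by step (d_{t+1} = d_t * P):
d_0 = (S0=0, S1=1/2, S2=1/2)
  d_1[S0] = 0*3/20 + 1/2*1/5 + 1/2*1/2 = 7/20
  d_1[S1] = 0*2/5 + 1/2*3/5 + 1/2*1/5 = 2/5
  d_1[S2] = 0*9/20 + 1/2*1/5 + 1/2*3/10 = 1/4
d_1 = (S0=7/20, S1=2/5, S2=1/4)
  d_2[S0] = 7/20*3/20 + 2/5*1/5 + 1/4*1/2 = 103/400
  d_2[S1] = 7/20*2/5 + 2/5*3/5 + 1/4*1/5 = 43/100
  d_2[S2] = 7/20*9/20 + 2/5*1/5 + 1/4*3/10 = 5/16
d_2 = (S0=103/400, S1=43/100, S2=5/16)
  d_3[S0] = 103/400*3/20 + 43/100*1/5 + 5/16*1/2 = 2247/8000
  d_3[S1] = 103/400*2/5 + 43/100*3/5 + 5/16*1/5 = 847/2000
  d_3[S2] = 103/400*9/20 + 43/100*1/5 + 5/16*3/10 = 473/1600
d_3 = (S0=2247/8000, S1=847/2000, S2=473/1600)

Answer: 2247/8000 847/2000 473/1600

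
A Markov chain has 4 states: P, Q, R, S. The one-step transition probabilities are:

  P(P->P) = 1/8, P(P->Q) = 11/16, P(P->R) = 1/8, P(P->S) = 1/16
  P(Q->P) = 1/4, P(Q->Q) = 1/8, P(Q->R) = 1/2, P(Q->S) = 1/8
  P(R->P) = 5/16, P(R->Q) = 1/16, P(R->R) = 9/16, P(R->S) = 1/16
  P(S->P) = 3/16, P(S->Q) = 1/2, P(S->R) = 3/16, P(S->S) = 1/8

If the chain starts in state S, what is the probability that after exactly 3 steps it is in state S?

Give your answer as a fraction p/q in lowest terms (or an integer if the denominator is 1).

Computing P^3 by repeated multiplication:
P^1 =
  P: [1/8, 11/16, 1/8, 1/16]
  Q: [1/4, 1/8, 1/2, 1/8]
  R: [5/16, 1/16, 9/16, 1/16]
  S: [3/16, 1/2, 3/16, 1/8]
P^2 =
  P: [61/256, 27/128, 113/256, 7/64]
  Q: [31/128, 9/32, 51/128, 5/64]
  R: [31/128, 37/128, 51/128, 9/128]
  S: [59/256, 17/64, 103/256, 13/128]
P^3 =
  P: [987/4096, 279/1024, 1655/4096, 169/2048]
  Q: [491/2048, 17/64, 839/2048, 87/1024]
  R: [123/512, 269/1024, 211/512, 87/1024]
  S: [983/4096, 137/512, 1667/4096, 175/2048]

(P^3)[S -> S] = 175/2048

Answer: 175/2048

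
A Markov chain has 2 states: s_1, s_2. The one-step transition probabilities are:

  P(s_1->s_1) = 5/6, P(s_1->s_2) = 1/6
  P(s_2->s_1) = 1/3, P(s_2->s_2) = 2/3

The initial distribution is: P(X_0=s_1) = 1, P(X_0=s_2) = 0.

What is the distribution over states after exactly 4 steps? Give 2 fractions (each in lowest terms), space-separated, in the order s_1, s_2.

Propagating the distribution step by step (d_{t+1} = d_t * P):
d_0 = (s_1=1, s_2=0)
  d_1[s_1] = 1*5/6 + 0*1/3 = 5/6
  d_1[s_2] = 1*1/6 + 0*2/3 = 1/6
d_1 = (s_1=5/6, s_2=1/6)
  d_2[s_1] = 5/6*5/6 + 1/6*1/3 = 3/4
  d_2[s_2] = 5/6*1/6 + 1/6*2/3 = 1/4
d_2 = (s_1=3/4, s_2=1/4)
  d_3[s_1] = 3/4*5/6 + 1/4*1/3 = 17/24
  d_3[s_2] = 3/4*1/6 + 1/4*2/3 = 7/24
d_3 = (s_1=17/24, s_2=7/24)
  d_4[s_1] = 17/24*5/6 + 7/24*1/3 = 11/16
  d_4[s_2] = 17/24*1/6 + 7/24*2/3 = 5/16
d_4 = (s_1=11/16, s_2=5/16)

Answer: 11/16 5/16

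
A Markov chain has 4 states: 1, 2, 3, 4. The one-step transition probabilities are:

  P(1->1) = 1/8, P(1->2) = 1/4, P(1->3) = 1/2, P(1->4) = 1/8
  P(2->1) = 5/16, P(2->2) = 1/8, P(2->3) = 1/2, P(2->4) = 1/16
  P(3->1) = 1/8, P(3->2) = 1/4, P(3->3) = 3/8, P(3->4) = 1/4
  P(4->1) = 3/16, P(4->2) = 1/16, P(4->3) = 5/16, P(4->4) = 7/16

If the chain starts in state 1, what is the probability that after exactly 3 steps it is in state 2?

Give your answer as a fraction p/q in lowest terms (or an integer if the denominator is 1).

Answer: 381/2048

Derivation:
Computing P^3 by repeated multiplication:
P^1 =
  1: [1/8, 1/4, 1/2, 1/8]
  2: [5/16, 1/8, 1/2, 1/16]
  3: [1/8, 1/4, 3/8, 1/4]
  4: [3/16, 1/16, 5/16, 7/16]
P^2 =
  1: [23/128, 25/128, 53/128, 27/128]
  2: [39/256, 57/256, 109/256, 51/256]
  3: [3/16, 11/64, 13/32, 15/64]
  4: [21/128, 41/256, 97/256, 19/64]
P^3 =
  1: [179/1024, 381/2048, 837/2048, 59/256]
  2: [367/2048, 757/4096, 1677/4096, 29/128]
  3: [11/64, 189/1024, 415/1024, 61/256]
  4: [711/4096, 357/2048, 813/2048, 1045/4096]

(P^3)[1 -> 2] = 381/2048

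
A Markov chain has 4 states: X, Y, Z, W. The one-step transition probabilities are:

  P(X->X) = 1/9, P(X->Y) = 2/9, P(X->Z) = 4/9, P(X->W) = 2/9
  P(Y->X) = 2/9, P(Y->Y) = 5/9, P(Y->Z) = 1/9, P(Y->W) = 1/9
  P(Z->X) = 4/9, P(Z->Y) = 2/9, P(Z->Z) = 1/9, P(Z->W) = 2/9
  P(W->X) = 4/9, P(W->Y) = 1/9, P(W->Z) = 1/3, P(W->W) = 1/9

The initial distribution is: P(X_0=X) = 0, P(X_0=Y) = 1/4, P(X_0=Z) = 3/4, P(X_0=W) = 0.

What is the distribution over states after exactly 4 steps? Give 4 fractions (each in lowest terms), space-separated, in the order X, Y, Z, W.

Propagating the distribution step by step (d_{t+1} = d_t * P):
d_0 = (X=0, Y=1/4, Z=3/4, W=0)
  d_1[X] = 0*1/9 + 1/4*2/9 + 3/4*4/9 + 0*4/9 = 7/18
  d_1[Y] = 0*2/9 + 1/4*5/9 + 3/4*2/9 + 0*1/9 = 11/36
  d_1[Z] = 0*4/9 + 1/4*1/9 + 3/4*1/9 + 0*1/3 = 1/9
  d_1[W] = 0*2/9 + 1/4*1/9 + 3/4*2/9 + 0*1/9 = 7/36
d_1 = (X=7/18, Y=11/36, Z=1/9, W=7/36)
  d_2[X] = 7/18*1/9 + 11/36*2/9 + 1/9*4/9 + 7/36*4/9 = 20/81
  d_2[Y] = 7/18*2/9 + 11/36*5/9 + 1/9*2/9 + 7/36*1/9 = 49/162
  d_2[Z] = 7/18*4/9 + 11/36*1/9 + 1/9*1/9 + 7/36*1/3 = 23/81
  d_2[W] = 7/18*2/9 + 11/36*1/9 + 1/9*2/9 + 7/36*1/9 = 1/6
d_2 = (X=20/81, Y=49/162, Z=23/81, W=1/6)
  d_3[X] = 20/81*1/9 + 49/162*2/9 + 23/81*4/9 + 1/6*4/9 = 215/729
  d_3[Y] = 20/81*2/9 + 49/162*5/9 + 23/81*2/9 + 1/6*1/9 = 74/243
  d_3[Z] = 20/81*4/9 + 49/162*1/9 + 23/81*1/9 + 1/6*1/3 = 56/243
  d_3[W] = 20/81*2/9 + 49/162*1/9 + 23/81*2/9 + 1/6*1/9 = 124/729
d_3 = (X=215/729, Y=74/243, Z=56/243, W=124/729)
  d_4[X] = 215/729*1/9 + 74/243*2/9 + 56/243*4/9 + 124/729*4/9 = 203/729
  d_4[Y] = 215/729*2/9 + 74/243*5/9 + 56/243*2/9 + 124/729*1/9 = 2000/6561
  d_4[Z] = 215/729*4/9 + 74/243*1/9 + 56/243*1/9 + 124/729*1/3 = 1622/6561
  d_4[W] = 215/729*2/9 + 74/243*1/9 + 56/243*2/9 + 124/729*1/9 = 1112/6561
d_4 = (X=203/729, Y=2000/6561, Z=1622/6561, W=1112/6561)

Answer: 203/729 2000/6561 1622/6561 1112/6561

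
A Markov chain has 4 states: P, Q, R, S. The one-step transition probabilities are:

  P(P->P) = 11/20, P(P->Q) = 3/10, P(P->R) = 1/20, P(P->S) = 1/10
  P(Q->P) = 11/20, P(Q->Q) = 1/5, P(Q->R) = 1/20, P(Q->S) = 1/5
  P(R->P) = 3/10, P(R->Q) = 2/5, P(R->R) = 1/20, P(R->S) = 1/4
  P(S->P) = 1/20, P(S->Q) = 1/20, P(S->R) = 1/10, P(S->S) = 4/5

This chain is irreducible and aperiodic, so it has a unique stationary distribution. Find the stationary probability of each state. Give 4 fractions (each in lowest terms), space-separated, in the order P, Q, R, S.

Answer: 879/2770 503/2770 99/1385 119/277

Derivation:
The stationary distribution satisfies pi = pi * P, i.e.:
  pi_P = 11/20*pi_P + 11/20*pi_Q + 3/10*pi_R + 1/20*pi_S
  pi_Q = 3/10*pi_P + 1/5*pi_Q + 2/5*pi_R + 1/20*pi_S
  pi_R = 1/20*pi_P + 1/20*pi_Q + 1/20*pi_R + 1/10*pi_S
  pi_S = 1/10*pi_P + 1/5*pi_Q + 1/4*pi_R + 4/5*pi_S
with normalization: pi_P + pi_Q + pi_R + pi_S = 1.

Using the first 3 balance equations plus normalization, the linear system A*pi = b is:
  [-9/20, 11/20, 3/10, 1/20] . pi = 0
  [3/10, -4/5, 2/5, 1/20] . pi = 0
  [1/20, 1/20, -19/20, 1/10] . pi = 0
  [1, 1, 1, 1] . pi = 1

Solving yields:
  pi_P = 879/2770
  pi_Q = 503/2770
  pi_R = 99/1385
  pi_S = 119/277

Verification (pi * P):
  879/2770*11/20 + 503/2770*11/20 + 99/1385*3/10 + 119/277*1/20 = 879/2770 = pi_P  (ok)
  879/2770*3/10 + 503/2770*1/5 + 99/1385*2/5 + 119/277*1/20 = 503/2770 = pi_Q  (ok)
  879/2770*1/20 + 503/2770*1/20 + 99/1385*1/20 + 119/277*1/10 = 99/1385 = pi_R  (ok)
  879/2770*1/10 + 503/2770*1/5 + 99/1385*1/4 + 119/277*4/5 = 119/277 = pi_S  (ok)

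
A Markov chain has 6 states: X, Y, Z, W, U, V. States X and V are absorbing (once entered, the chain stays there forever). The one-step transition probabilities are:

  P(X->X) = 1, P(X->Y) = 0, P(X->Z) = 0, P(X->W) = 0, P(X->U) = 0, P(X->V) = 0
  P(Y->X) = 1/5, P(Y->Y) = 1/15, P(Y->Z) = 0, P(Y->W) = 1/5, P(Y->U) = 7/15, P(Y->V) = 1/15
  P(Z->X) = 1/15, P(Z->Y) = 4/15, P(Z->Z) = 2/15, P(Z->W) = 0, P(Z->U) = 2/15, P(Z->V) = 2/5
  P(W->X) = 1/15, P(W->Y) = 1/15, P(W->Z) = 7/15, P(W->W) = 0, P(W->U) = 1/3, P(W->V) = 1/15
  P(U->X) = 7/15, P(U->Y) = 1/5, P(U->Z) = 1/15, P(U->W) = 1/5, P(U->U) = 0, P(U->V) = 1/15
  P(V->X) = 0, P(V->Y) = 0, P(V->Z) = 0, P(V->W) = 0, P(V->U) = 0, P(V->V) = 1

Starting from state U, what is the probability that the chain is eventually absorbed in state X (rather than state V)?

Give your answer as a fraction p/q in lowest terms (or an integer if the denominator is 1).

Let a_i = P(absorbed in X | start in state i).
Boundary conditions: a_X = 1, a_V = 0.
For each transient state i, a_i = sum_j P(i->j) * a_j:
  a_Y = 1/5*a_X + 1/15*a_Y + 0*a_Z + 1/5*a_W + 7/15*a_U + 1/15*a_V
  a_Z = 1/15*a_X + 4/15*a_Y + 2/15*a_Z + 0*a_W + 2/15*a_U + 2/5*a_V
  a_W = 1/15*a_X + 1/15*a_Y + 7/15*a_Z + 0*a_W + 1/3*a_U + 1/15*a_V
  a_U = 7/15*a_X + 1/5*a_Y + 1/15*a_Z + 1/5*a_W + 0*a_U + 1/15*a_V

Substituting a_X = 1 and a_V = 0, rearrange to (I - Q) a = r where r[i] = P(i -> X):
  [14/15, 0, -1/5, -7/15] . (a_Y, a_Z, a_W, a_U) = 1/5
  [-4/15, 13/15, 0, -2/15] . (a_Y, a_Z, a_W, a_U) = 1/15
  [-1/15, -7/15, 1, -1/3] . (a_Y, a_Z, a_W, a_U) = 1/15
  [-1/5, -1/15, -1/5, 1] . (a_Y, a_Z, a_W, a_U) = 7/15

Solving yields:
  a_Y = 3437/4871
  a_Z = 1991/4871
  a_W = 8081/14613
  a_U = 3632/4871

Starting state is U, so the absorption probability is a_U = 3632/4871.

Answer: 3632/4871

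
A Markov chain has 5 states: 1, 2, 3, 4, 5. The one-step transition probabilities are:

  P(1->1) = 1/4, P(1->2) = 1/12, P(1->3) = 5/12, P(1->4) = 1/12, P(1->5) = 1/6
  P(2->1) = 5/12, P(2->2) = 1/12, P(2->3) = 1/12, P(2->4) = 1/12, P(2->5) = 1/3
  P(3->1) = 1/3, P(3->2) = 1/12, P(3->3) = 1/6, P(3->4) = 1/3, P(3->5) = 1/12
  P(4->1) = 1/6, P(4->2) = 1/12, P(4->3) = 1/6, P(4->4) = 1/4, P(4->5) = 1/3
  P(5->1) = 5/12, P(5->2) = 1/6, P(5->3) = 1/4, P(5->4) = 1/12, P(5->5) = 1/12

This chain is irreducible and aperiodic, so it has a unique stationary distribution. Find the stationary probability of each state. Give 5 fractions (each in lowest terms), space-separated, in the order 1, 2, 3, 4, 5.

The stationary distribution satisfies pi = pi * P, i.e.:
  pi_1 = 1/4*pi_1 + 5/12*pi_2 + 1/3*pi_3 + 1/6*pi_4 + 5/12*pi_5
  pi_2 = 1/12*pi_1 + 1/12*pi_2 + 1/12*pi_3 + 1/12*pi_4 + 1/6*pi_5
  pi_3 = 5/12*pi_1 + 1/12*pi_2 + 1/6*pi_3 + 1/6*pi_4 + 1/4*pi_5
  pi_4 = 1/12*pi_1 + 1/12*pi_2 + 1/3*pi_3 + 1/4*pi_4 + 1/12*pi_5
  pi_5 = 1/6*pi_1 + 1/3*pi_2 + 1/12*pi_3 + 1/3*pi_4 + 1/12*pi_5
with normalization: pi_1 + pi_2 + pi_3 + pi_4 + pi_5 = 1.

Using the first 4 balance equations plus normalization, the linear system A*pi = b is:
  [-3/4, 5/12, 1/3, 1/6, 5/12] . pi = 0
  [1/12, -11/12, 1/12, 1/12, 1/6] . pi = 0
  [5/12, 1/12, -5/6, 1/6, 1/4] . pi = 0
  [1/12, 1/12, 1/3, -3/4, 1/12] . pi = 0
  [1, 1, 1, 1, 1] . pi = 1

Solving yields:
  pi_1 = 3680/12187
  pi_2 = 1195/12187
  pi_3 = 433/1741
  pi_4 = 304/1741
  pi_5 = 2153/12187

Verification (pi * P):
  3680/12187*1/4 + 1195/12187*5/12 + 433/1741*1/3 + 304/1741*1/6 + 2153/12187*5/12 = 3680/12187 = pi_1  (ok)
  3680/12187*1/12 + 1195/12187*1/12 + 433/1741*1/12 + 304/1741*1/12 + 2153/12187*1/6 = 1195/12187 = pi_2  (ok)
  3680/12187*5/12 + 1195/12187*1/12 + 433/1741*1/6 + 304/1741*1/6 + 2153/12187*1/4 = 433/1741 = pi_3  (ok)
  3680/12187*1/12 + 1195/12187*1/12 + 433/1741*1/3 + 304/1741*1/4 + 2153/12187*1/12 = 304/1741 = pi_4  (ok)
  3680/12187*1/6 + 1195/12187*1/3 + 433/1741*1/12 + 304/1741*1/3 + 2153/12187*1/12 = 2153/12187 = pi_5  (ok)

Answer: 3680/12187 1195/12187 433/1741 304/1741 2153/12187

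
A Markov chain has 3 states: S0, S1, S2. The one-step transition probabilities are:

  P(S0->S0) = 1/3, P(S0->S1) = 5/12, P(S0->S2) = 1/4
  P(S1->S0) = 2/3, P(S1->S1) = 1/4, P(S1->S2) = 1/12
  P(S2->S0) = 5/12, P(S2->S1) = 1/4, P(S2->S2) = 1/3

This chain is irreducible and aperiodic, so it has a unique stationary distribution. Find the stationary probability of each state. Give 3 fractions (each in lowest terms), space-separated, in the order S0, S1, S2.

Answer: 23/50 49/150 16/75

Derivation:
The stationary distribution satisfies pi = pi * P, i.e.:
  pi_S0 = 1/3*pi_S0 + 2/3*pi_S1 + 5/12*pi_S2
  pi_S1 = 5/12*pi_S0 + 1/4*pi_S1 + 1/4*pi_S2
  pi_S2 = 1/4*pi_S0 + 1/12*pi_S1 + 1/3*pi_S2
with normalization: pi_S0 + pi_S1 + pi_S2 = 1.

Using the first 2 balance equations plus normalization, the linear system A*pi = b is:
  [-2/3, 2/3, 5/12] . pi = 0
  [5/12, -3/4, 1/4] . pi = 0
  [1, 1, 1] . pi = 1

Solving yields:
  pi_S0 = 23/50
  pi_S1 = 49/150
  pi_S2 = 16/75

Verification (pi * P):
  23/50*1/3 + 49/150*2/3 + 16/75*5/12 = 23/50 = pi_S0  (ok)
  23/50*5/12 + 49/150*1/4 + 16/75*1/4 = 49/150 = pi_S1  (ok)
  23/50*1/4 + 49/150*1/12 + 16/75*1/3 = 16/75 = pi_S2  (ok)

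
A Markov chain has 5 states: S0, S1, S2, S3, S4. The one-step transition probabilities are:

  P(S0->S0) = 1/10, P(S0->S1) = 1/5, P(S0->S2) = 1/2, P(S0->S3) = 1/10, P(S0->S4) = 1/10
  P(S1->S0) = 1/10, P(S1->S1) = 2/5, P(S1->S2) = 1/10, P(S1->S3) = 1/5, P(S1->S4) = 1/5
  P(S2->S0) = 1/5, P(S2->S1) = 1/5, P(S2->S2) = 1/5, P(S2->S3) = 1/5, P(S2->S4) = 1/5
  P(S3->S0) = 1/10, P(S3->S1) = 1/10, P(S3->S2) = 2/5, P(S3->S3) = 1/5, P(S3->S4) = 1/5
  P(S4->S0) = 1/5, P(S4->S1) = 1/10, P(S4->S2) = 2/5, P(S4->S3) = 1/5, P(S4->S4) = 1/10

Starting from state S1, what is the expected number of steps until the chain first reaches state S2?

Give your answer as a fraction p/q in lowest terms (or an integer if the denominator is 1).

Let h_i = expected steps to first reach S2 from state i.
Boundary: h_S2 = 0.
First-step equations for the other states:
  h_S0 = 1 + 1/10*h_S0 + 1/5*h_S1 + 1/2*h_S2 + 1/10*h_S3 + 1/10*h_S4
  h_S1 = 1 + 1/10*h_S0 + 2/5*h_S1 + 1/10*h_S2 + 1/5*h_S3 + 1/5*h_S4
  h_S3 = 1 + 1/10*h_S0 + 1/10*h_S1 + 2/5*h_S2 + 1/5*h_S3 + 1/5*h_S4
  h_S4 = 1 + 1/5*h_S0 + 1/10*h_S1 + 2/5*h_S2 + 1/5*h_S3 + 1/10*h_S4

Substituting h_S2 = 0 and rearranging gives the linear system (I - Q) h = 1:
  [9/10, -1/5, -1/10, -1/10] . (h_S0, h_S1, h_S3, h_S4) = 1
  [-1/10, 3/5, -1/5, -1/5] . (h_S0, h_S1, h_S3, h_S4) = 1
  [-1/10, -1/10, 4/5, -1/5] . (h_S0, h_S1, h_S3, h_S4) = 1
  [-1/5, -1/10, -1/5, 9/10] . (h_S0, h_S1, h_S3, h_S4) = 1

Solving yields:
  h_S0 = 7330/2827
  h_S1 = 11100/2827
  h_S3 = 7770/2827
  h_S4 = 7730/2827

Starting state is S1, so the expected hitting time is h_S1 = 11100/2827.

Answer: 11100/2827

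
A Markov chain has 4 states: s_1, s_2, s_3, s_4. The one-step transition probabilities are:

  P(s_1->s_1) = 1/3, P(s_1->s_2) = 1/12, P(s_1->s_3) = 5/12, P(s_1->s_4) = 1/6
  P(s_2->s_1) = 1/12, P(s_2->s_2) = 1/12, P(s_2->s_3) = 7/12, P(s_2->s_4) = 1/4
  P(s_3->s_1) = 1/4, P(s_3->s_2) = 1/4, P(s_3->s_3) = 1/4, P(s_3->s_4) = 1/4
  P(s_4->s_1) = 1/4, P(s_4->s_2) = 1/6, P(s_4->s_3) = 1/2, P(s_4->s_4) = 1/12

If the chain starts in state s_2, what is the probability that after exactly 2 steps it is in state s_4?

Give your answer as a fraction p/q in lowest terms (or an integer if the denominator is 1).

Computing P^2 by repeated multiplication:
P^1 =
  s_1: [1/3, 1/12, 5/12, 1/6]
  s_2: [1/12, 1/12, 7/12, 1/4]
  s_3: [1/4, 1/4, 1/4, 1/4]
  s_4: [1/4, 1/6, 1/2, 1/12]
P^2 =
  s_1: [19/72, 1/6, 3/8, 7/36]
  s_2: [35/144, 29/144, 17/48, 29/144]
  s_3: [11/48, 7/48, 7/16, 3/16]
  s_4: [35/144, 25/144, 53/144, 31/144]

(P^2)[s_2 -> s_4] = 29/144

Answer: 29/144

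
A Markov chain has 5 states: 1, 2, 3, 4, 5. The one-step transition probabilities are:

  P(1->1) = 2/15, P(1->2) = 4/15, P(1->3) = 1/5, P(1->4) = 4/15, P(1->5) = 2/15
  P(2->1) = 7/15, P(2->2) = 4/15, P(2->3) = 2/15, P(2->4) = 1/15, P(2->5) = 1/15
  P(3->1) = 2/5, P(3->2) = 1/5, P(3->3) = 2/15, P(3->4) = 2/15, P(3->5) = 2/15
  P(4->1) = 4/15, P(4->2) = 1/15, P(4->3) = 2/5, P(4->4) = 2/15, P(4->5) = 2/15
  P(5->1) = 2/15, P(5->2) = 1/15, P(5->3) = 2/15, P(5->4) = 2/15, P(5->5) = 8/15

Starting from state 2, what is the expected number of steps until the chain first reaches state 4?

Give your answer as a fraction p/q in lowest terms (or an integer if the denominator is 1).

Answer: 37320/5537

Derivation:
Let h_i = expected steps to first reach 4 from state i.
Boundary: h_4 = 0.
First-step equations for the other states:
  h_1 = 1 + 2/15*h_1 + 4/15*h_2 + 1/5*h_3 + 4/15*h_4 + 2/15*h_5
  h_2 = 1 + 7/15*h_1 + 4/15*h_2 + 2/15*h_3 + 1/15*h_4 + 1/15*h_5
  h_3 = 1 + 2/5*h_1 + 1/5*h_2 + 2/15*h_3 + 2/15*h_4 + 2/15*h_5
  h_5 = 1 + 2/15*h_1 + 1/15*h_2 + 2/15*h_3 + 2/15*h_4 + 8/15*h_5

Substituting h_4 = 0 and rearranging gives the linear system (I - Q) h = 1:
  [13/15, -4/15, -1/5, -2/15] . (h_1, h_2, h_3, h_5) = 1
  [-7/15, 11/15, -2/15, -1/15] . (h_1, h_2, h_3, h_5) = 1
  [-2/5, -1/5, 13/15, -2/15] . (h_1, h_2, h_3, h_5) = 1
  [-2/15, -1/15, -2/15, 7/15] . (h_1, h_2, h_3, h_5) = 1

Solving yields:
  h_1 = 31560/5537
  h_2 = 37320/5537
  h_3 = 35145/5537
  h_5 = 36255/5537

Starting state is 2, so the expected hitting time is h_2 = 37320/5537.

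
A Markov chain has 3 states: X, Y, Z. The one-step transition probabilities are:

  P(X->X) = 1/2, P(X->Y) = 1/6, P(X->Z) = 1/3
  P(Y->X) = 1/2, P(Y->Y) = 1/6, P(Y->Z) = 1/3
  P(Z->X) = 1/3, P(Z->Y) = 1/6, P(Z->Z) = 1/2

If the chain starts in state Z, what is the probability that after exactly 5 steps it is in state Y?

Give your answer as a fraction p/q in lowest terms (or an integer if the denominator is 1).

Answer: 1/6

Derivation:
Computing P^5 by repeated multiplication:
P^1 =
  X: [1/2, 1/6, 1/3]
  Y: [1/2, 1/6, 1/3]
  Z: [1/3, 1/6, 1/2]
P^2 =
  X: [4/9, 1/6, 7/18]
  Y: [4/9, 1/6, 7/18]
  Z: [5/12, 1/6, 5/12]
P^3 =
  X: [47/108, 1/6, 43/108]
  Y: [47/108, 1/6, 43/108]
  Z: [31/72, 1/6, 29/72]
P^4 =
  X: [281/648, 1/6, 259/648]
  Y: [281/648, 1/6, 259/648]
  Z: [187/432, 1/6, 173/432]
P^5 =
  X: [1685/3888, 1/6, 1555/3888]
  Y: [1685/3888, 1/6, 1555/3888]
  Z: [1123/2592, 1/6, 1037/2592]

(P^5)[Z -> Y] = 1/6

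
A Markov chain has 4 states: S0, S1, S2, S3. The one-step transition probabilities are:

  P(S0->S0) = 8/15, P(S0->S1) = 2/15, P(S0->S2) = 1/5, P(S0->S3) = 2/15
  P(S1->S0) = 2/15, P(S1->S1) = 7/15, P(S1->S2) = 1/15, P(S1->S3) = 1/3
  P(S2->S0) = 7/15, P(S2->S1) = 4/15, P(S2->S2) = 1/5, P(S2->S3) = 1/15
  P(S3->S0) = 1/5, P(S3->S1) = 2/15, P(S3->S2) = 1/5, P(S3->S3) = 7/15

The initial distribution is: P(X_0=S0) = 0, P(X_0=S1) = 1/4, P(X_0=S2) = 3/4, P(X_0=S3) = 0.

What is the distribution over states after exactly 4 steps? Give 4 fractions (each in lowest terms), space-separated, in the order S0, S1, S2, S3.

Answer: 34613/101250 9551/40500 16991/101250 17179/67500

Derivation:
Propagating the distribution step by step (d_{t+1} = d_t * P):
d_0 = (S0=0, S1=1/4, S2=3/4, S3=0)
  d_1[S0] = 0*8/15 + 1/4*2/15 + 3/4*7/15 + 0*1/5 = 23/60
  d_1[S1] = 0*2/15 + 1/4*7/15 + 3/4*4/15 + 0*2/15 = 19/60
  d_1[S2] = 0*1/5 + 1/4*1/15 + 3/4*1/5 + 0*1/5 = 1/6
  d_1[S3] = 0*2/15 + 1/4*1/3 + 3/4*1/15 + 0*7/15 = 2/15
d_1 = (S0=23/60, S1=19/60, S2=1/6, S3=2/15)
  d_2[S0] = 23/60*8/15 + 19/60*2/15 + 1/6*7/15 + 2/15*1/5 = 79/225
  d_2[S1] = 23/60*2/15 + 19/60*7/15 + 1/6*4/15 + 2/15*2/15 = 47/180
  d_2[S2] = 23/60*1/5 + 19/60*1/15 + 1/6*1/5 + 2/15*1/5 = 71/450
  d_2[S3] = 23/60*2/15 + 19/60*1/3 + 1/6*1/15 + 2/15*7/15 = 23/100
d_2 = (S0=79/225, S1=47/180, S2=71/450, S3=23/100)
  d_3[S0] = 79/225*8/15 + 47/180*2/15 + 71/450*7/15 + 23/100*1/5 = 4613/13500
  d_3[S1] = 79/225*2/15 + 47/180*7/15 + 71/450*4/15 + 23/100*2/15 = 3259/13500
  d_3[S2] = 79/225*1/5 + 47/180*1/15 + 71/450*1/5 + 23/100*1/5 = 223/1350
  d_3[S3] = 79/225*2/15 + 47/180*1/3 + 71/450*1/15 + 23/100*7/15 = 1699/6750
d_3 = (S0=4613/13500, S1=3259/13500, S2=223/1350, S3=1699/6750)
  d_4[S0] = 4613/13500*8/15 + 3259/13500*2/15 + 223/1350*7/15 + 1699/6750*1/5 = 34613/101250
  d_4[S1] = 4613/13500*2/15 + 3259/13500*7/15 + 223/1350*4/15 + 1699/6750*2/15 = 9551/40500
  d_4[S2] = 4613/13500*1/5 + 3259/13500*1/15 + 223/1350*1/5 + 1699/6750*1/5 = 16991/101250
  d_4[S3] = 4613/13500*2/15 + 3259/13500*1/3 + 223/1350*1/15 + 1699/6750*7/15 = 17179/67500
d_4 = (S0=34613/101250, S1=9551/40500, S2=16991/101250, S3=17179/67500)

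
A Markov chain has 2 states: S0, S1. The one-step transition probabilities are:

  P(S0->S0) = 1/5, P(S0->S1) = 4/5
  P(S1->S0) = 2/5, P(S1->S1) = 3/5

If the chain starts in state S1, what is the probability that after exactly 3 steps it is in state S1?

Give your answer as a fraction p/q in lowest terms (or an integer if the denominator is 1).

Computing P^3 by repeated multiplication:
P^1 =
  S0: [1/5, 4/5]
  S1: [2/5, 3/5]
P^2 =
  S0: [9/25, 16/25]
  S1: [8/25, 17/25]
P^3 =
  S0: [41/125, 84/125]
  S1: [42/125, 83/125]

(P^3)[S1 -> S1] = 83/125

Answer: 83/125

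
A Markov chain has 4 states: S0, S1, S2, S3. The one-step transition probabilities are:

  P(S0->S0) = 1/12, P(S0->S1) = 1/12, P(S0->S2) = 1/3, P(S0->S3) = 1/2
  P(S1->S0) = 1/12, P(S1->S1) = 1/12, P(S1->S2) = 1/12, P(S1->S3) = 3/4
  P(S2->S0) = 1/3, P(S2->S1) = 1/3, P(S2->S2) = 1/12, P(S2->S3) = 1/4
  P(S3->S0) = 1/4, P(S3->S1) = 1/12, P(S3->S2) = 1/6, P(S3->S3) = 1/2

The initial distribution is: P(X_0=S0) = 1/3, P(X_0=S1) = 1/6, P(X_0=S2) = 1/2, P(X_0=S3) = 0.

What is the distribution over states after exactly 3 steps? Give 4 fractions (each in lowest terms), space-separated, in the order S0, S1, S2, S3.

Propagating the distribution step by step (d_{t+1} = d_t * P):
d_0 = (S0=1/3, S1=1/6, S2=1/2, S3=0)
  d_1[S0] = 1/3*1/12 + 1/6*1/12 + 1/2*1/3 + 0*1/4 = 5/24
  d_1[S1] = 1/3*1/12 + 1/6*1/12 + 1/2*1/3 + 0*1/12 = 5/24
  d_1[S2] = 1/3*1/3 + 1/6*1/12 + 1/2*1/12 + 0*1/6 = 1/6
  d_1[S3] = 1/3*1/2 + 1/6*3/4 + 1/2*1/4 + 0*1/2 = 5/12
d_1 = (S0=5/24, S1=5/24, S2=1/6, S3=5/12)
  d_2[S0] = 5/24*1/12 + 5/24*1/12 + 1/6*1/3 + 5/12*1/4 = 7/36
  d_2[S1] = 5/24*1/12 + 5/24*1/12 + 1/6*1/3 + 5/12*1/12 = 1/8
  d_2[S2] = 5/24*1/3 + 5/24*1/12 + 1/6*1/12 + 5/12*1/6 = 49/288
  d_2[S3] = 5/24*1/2 + 5/24*3/4 + 1/6*1/4 + 5/12*1/2 = 49/96
d_2 = (S0=7/36, S1=1/8, S2=49/288, S3=49/96)
  d_3[S0] = 7/36*1/12 + 1/8*1/12 + 49/288*1/3 + 49/96*1/4 = 27/128
  d_3[S1] = 7/36*1/12 + 1/8*1/12 + 49/288*1/3 + 49/96*1/12 = 145/1152
  d_3[S2] = 7/36*1/3 + 1/8*1/12 + 49/288*1/12 + 49/96*1/6 = 67/384
  d_3[S3] = 7/36*1/2 + 1/8*3/4 + 49/288*1/4 + 49/96*1/2 = 563/1152
d_3 = (S0=27/128, S1=145/1152, S2=67/384, S3=563/1152)

Answer: 27/128 145/1152 67/384 563/1152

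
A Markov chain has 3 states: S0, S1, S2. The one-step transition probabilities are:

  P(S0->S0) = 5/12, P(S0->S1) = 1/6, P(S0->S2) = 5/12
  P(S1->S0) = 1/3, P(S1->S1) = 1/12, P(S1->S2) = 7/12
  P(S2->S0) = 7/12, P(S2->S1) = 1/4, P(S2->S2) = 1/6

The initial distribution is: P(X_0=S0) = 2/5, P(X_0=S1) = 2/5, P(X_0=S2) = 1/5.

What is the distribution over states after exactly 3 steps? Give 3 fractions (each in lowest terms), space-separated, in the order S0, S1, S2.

Answer: 3943/8640 1543/8640 1577/4320

Derivation:
Propagating the distribution step by step (d_{t+1} = d_t * P):
d_0 = (S0=2/5, S1=2/5, S2=1/5)
  d_1[S0] = 2/5*5/12 + 2/5*1/3 + 1/5*7/12 = 5/12
  d_1[S1] = 2/5*1/6 + 2/5*1/12 + 1/5*1/4 = 3/20
  d_1[S2] = 2/5*5/12 + 2/5*7/12 + 1/5*1/6 = 13/30
d_1 = (S0=5/12, S1=3/20, S2=13/30)
  d_2[S0] = 5/12*5/12 + 3/20*1/3 + 13/30*7/12 = 343/720
  d_2[S1] = 5/12*1/6 + 3/20*1/12 + 13/30*1/4 = 137/720
  d_2[S2] = 5/12*5/12 + 3/20*7/12 + 13/30*1/6 = 1/3
d_2 = (S0=343/720, S1=137/720, S2=1/3)
  d_3[S0] = 343/720*5/12 + 137/720*1/3 + 1/3*7/12 = 3943/8640
  d_3[S1] = 343/720*1/6 + 137/720*1/12 + 1/3*1/4 = 1543/8640
  d_3[S2] = 343/720*5/12 + 137/720*7/12 + 1/3*1/6 = 1577/4320
d_3 = (S0=3943/8640, S1=1543/8640, S2=1577/4320)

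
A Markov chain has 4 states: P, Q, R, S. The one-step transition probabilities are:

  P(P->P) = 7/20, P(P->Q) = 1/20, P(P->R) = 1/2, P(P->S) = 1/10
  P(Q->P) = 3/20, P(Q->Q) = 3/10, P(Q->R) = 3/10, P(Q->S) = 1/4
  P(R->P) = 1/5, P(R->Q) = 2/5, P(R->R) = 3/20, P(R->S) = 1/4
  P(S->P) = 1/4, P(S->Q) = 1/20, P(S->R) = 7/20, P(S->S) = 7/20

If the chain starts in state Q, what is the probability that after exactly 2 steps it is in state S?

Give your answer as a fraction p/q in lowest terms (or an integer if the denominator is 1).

Answer: 101/400

Derivation:
Computing P^2 by repeated multiplication:
P^1 =
  P: [7/20, 1/20, 1/2, 1/10]
  Q: [3/20, 3/10, 3/10, 1/4]
  R: [1/5, 2/5, 3/20, 1/4]
  S: [1/4, 1/20, 7/20, 7/20]
P^2 =
  P: [51/200, 19/80, 3/10, 83/400]
  Q: [11/50, 23/100, 119/400, 101/400]
  R: [89/400, 81/400, 33/100, 49/200]
  S: [101/400, 37/200, 63/200, 99/400]

(P^2)[Q -> S] = 101/400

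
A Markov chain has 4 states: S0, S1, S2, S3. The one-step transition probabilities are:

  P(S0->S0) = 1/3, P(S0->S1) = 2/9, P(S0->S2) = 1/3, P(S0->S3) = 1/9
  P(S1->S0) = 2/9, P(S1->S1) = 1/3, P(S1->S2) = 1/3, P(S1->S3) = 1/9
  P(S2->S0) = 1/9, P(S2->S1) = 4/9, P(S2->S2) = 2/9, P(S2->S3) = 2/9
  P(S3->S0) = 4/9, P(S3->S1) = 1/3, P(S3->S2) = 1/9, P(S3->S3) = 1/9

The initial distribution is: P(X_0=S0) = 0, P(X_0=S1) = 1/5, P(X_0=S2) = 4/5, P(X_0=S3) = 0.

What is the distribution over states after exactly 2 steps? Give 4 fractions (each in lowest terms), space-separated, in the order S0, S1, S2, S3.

Propagating the distribution step by step (d_{t+1} = d_t * P):
d_0 = (S0=0, S1=1/5, S2=4/5, S3=0)
  d_1[S0] = 0*1/3 + 1/5*2/9 + 4/5*1/9 + 0*4/9 = 2/15
  d_1[S1] = 0*2/9 + 1/5*1/3 + 4/5*4/9 + 0*1/3 = 19/45
  d_1[S2] = 0*1/3 + 1/5*1/3 + 4/5*2/9 + 0*1/9 = 11/45
  d_1[S3] = 0*1/9 + 1/5*1/9 + 4/5*2/9 + 0*1/9 = 1/5
d_1 = (S0=2/15, S1=19/45, S2=11/45, S3=1/5)
  d_2[S0] = 2/15*1/3 + 19/45*2/9 + 11/45*1/9 + 1/5*4/9 = 103/405
  d_2[S1] = 2/15*2/9 + 19/45*1/3 + 11/45*4/9 + 1/5*1/3 = 28/81
  d_2[S2] = 2/15*1/3 + 19/45*1/3 + 11/45*2/9 + 1/5*1/9 = 106/405
  d_2[S3] = 2/15*1/9 + 19/45*1/9 + 11/45*2/9 + 1/5*1/9 = 56/405
d_2 = (S0=103/405, S1=28/81, S2=106/405, S3=56/405)

Answer: 103/405 28/81 106/405 56/405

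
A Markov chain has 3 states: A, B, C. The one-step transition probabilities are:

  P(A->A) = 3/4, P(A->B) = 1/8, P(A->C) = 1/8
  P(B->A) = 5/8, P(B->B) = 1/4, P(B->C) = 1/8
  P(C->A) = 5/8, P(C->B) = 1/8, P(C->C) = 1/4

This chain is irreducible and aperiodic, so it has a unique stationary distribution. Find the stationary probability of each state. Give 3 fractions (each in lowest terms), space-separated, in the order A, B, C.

Answer: 5/7 1/7 1/7

Derivation:
The stationary distribution satisfies pi = pi * P, i.e.:
  pi_A = 3/4*pi_A + 5/8*pi_B + 5/8*pi_C
  pi_B = 1/8*pi_A + 1/4*pi_B + 1/8*pi_C
  pi_C = 1/8*pi_A + 1/8*pi_B + 1/4*pi_C
with normalization: pi_A + pi_B + pi_C = 1.

Using the first 2 balance equations plus normalization, the linear system A*pi = b is:
  [-1/4, 5/8, 5/8] . pi = 0
  [1/8, -3/4, 1/8] . pi = 0
  [1, 1, 1] . pi = 1

Solving yields:
  pi_A = 5/7
  pi_B = 1/7
  pi_C = 1/7

Verification (pi * P):
  5/7*3/4 + 1/7*5/8 + 1/7*5/8 = 5/7 = pi_A  (ok)
  5/7*1/8 + 1/7*1/4 + 1/7*1/8 = 1/7 = pi_B  (ok)
  5/7*1/8 + 1/7*1/8 + 1/7*1/4 = 1/7 = pi_C  (ok)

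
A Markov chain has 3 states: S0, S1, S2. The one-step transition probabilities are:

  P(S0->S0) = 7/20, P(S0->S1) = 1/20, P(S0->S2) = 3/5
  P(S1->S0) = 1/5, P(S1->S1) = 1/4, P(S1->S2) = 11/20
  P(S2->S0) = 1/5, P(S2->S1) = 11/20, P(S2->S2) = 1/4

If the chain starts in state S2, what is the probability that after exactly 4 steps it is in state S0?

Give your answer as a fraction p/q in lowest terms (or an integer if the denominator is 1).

Answer: 9407/40000

Derivation:
Computing P^4 by repeated multiplication:
P^1 =
  S0: [7/20, 1/20, 3/5]
  S1: [1/5, 1/4, 11/20]
  S2: [1/5, 11/20, 1/4]
P^2 =
  S0: [101/400, 9/25, 31/80]
  S1: [23/100, 3/8, 79/200]
  S2: [23/100, 57/200, 97/200]
P^3 =
  S0: [1903/8000, 1263/4000, 3571/8000]
  S1: [469/2000, 129/400, 443/1000]
  S2: [469/2000, 699/2000, 52/125]
P^4 =
  S0: [37709/160000, 26907/80000, 68477/160000]
  S1: [9407/40000, 42/125, 17153/40000]
  S2: [9407/40000, 3279/10000, 17477/40000]

(P^4)[S2 -> S0] = 9407/40000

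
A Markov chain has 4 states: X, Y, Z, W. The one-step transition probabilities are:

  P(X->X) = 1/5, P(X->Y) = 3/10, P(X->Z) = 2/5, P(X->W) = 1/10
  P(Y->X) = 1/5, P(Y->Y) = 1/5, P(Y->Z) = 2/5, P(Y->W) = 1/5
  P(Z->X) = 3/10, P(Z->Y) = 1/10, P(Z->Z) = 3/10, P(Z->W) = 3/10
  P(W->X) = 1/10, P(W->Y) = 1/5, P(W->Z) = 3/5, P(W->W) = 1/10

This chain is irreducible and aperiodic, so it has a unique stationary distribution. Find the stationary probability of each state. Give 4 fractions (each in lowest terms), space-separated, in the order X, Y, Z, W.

The stationary distribution satisfies pi = pi * P, i.e.:
  pi_X = 1/5*pi_X + 1/5*pi_Y + 3/10*pi_Z + 1/10*pi_W
  pi_Y = 3/10*pi_X + 1/5*pi_Y + 1/10*pi_Z + 1/5*pi_W
  pi_Z = 2/5*pi_X + 2/5*pi_Y + 3/10*pi_Z + 3/5*pi_W
  pi_W = 1/10*pi_X + 1/5*pi_Y + 3/10*pi_Z + 1/10*pi_W
with normalization: pi_X + pi_Y + pi_Z + pi_W = 1.

Using the first 3 balance equations plus normalization, the linear system A*pi = b is:
  [-4/5, 1/5, 3/10, 1/10] . pi = 0
  [3/10, -4/5, 1/10, 1/5] . pi = 0
  [2/5, 2/5, -7/10, 3/5] . pi = 0
  [1, 1, 1, 1] . pi = 1

Solving yields:
  pi_X = 260/1181
  pi_Y = 215/1181
  pi_Z = 472/1181
  pi_W = 234/1181

Verification (pi * P):
  260/1181*1/5 + 215/1181*1/5 + 472/1181*3/10 + 234/1181*1/10 = 260/1181 = pi_X  (ok)
  260/1181*3/10 + 215/1181*1/5 + 472/1181*1/10 + 234/1181*1/5 = 215/1181 = pi_Y  (ok)
  260/1181*2/5 + 215/1181*2/5 + 472/1181*3/10 + 234/1181*3/5 = 472/1181 = pi_Z  (ok)
  260/1181*1/10 + 215/1181*1/5 + 472/1181*3/10 + 234/1181*1/10 = 234/1181 = pi_W  (ok)

Answer: 260/1181 215/1181 472/1181 234/1181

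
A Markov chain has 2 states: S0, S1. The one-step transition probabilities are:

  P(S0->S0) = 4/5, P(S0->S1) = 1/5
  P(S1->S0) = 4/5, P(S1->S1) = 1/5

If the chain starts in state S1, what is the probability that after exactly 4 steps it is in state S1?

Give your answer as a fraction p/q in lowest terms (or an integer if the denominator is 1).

Answer: 1/5

Derivation:
Computing P^4 by repeated multiplication:
P^1 =
  S0: [4/5, 1/5]
  S1: [4/5, 1/5]
P^2 =
  S0: [4/5, 1/5]
  S1: [4/5, 1/5]
P^3 =
  S0: [4/5, 1/5]
  S1: [4/5, 1/5]
P^4 =
  S0: [4/5, 1/5]
  S1: [4/5, 1/5]

(P^4)[S1 -> S1] = 1/5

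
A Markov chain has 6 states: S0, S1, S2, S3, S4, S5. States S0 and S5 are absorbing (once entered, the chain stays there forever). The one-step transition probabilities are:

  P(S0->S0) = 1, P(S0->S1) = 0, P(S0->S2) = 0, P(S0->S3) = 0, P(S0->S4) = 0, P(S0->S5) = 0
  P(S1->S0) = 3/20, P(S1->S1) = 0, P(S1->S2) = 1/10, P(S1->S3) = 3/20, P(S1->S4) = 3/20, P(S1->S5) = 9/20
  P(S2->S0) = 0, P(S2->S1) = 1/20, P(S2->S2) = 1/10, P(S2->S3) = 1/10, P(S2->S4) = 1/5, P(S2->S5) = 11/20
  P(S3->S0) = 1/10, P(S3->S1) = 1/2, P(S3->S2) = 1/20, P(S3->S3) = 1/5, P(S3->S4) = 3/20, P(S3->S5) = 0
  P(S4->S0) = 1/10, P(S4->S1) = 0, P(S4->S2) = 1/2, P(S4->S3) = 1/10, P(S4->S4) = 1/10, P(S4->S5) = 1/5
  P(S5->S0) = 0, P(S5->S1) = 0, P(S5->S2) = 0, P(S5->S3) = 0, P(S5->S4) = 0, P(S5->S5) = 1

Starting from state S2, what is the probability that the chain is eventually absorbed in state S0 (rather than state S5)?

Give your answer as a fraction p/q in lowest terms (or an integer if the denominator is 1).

Let a_i = P(absorbed in S0 | start in state i).
Boundary conditions: a_S0 = 1, a_S5 = 0.
For each transient state i, a_i = sum_j P(i->j) * a_j:
  a_S1 = 3/20*a_S0 + 0*a_S1 + 1/10*a_S2 + 3/20*a_S3 + 3/20*a_S4 + 9/20*a_S5
  a_S2 = 0*a_S0 + 1/20*a_S1 + 1/10*a_S2 + 1/10*a_S3 + 1/5*a_S4 + 11/20*a_S5
  a_S3 = 1/10*a_S0 + 1/2*a_S1 + 1/20*a_S2 + 1/5*a_S3 + 3/20*a_S4 + 0*a_S5
  a_S4 = 1/10*a_S0 + 0*a_S1 + 1/2*a_S2 + 1/10*a_S3 + 1/10*a_S4 + 1/5*a_S5

Substituting a_S0 = 1 and a_S5 = 0, rearrange to (I - Q) a = r where r[i] = P(i -> S0):
  [1, -1/10, -3/20, -3/20] . (a_S1, a_S2, a_S3, a_S4) = 3/20
  [-1/20, 9/10, -1/10, -1/5] . (a_S1, a_S2, a_S3, a_S4) = 0
  [-1/2, -1/20, 4/5, -3/20] . (a_S1, a_S2, a_S3, a_S4) = 1/10
  [0, -1/2, -1/10, 9/10] . (a_S1, a_S2, a_S3, a_S4) = 1/10

Solving yields:
  a_S1 = 462/1957
  a_S2 = 180/1957
  a_S3 = 617/1957
  a_S4 = 386/1957

Starting state is S2, so the absorption probability is a_S2 = 180/1957.

Answer: 180/1957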